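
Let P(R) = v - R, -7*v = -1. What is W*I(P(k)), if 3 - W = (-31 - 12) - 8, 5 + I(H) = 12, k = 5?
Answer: 378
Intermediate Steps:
v = 1/7 (v = -1/7*(-1) = 1/7 ≈ 0.14286)
P(R) = 1/7 - R
I(H) = 7 (I(H) = -5 + 12 = 7)
W = 54 (W = 3 - ((-31 - 12) - 8) = 3 - (-43 - 8) = 3 - 1*(-51) = 3 + 51 = 54)
W*I(P(k)) = 54*7 = 378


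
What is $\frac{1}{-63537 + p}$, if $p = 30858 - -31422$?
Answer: $- \frac{1}{1257} \approx -0.00079555$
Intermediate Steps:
$p = 62280$ ($p = 30858 + 31422 = 62280$)
$\frac{1}{-63537 + p} = \frac{1}{-63537 + 62280} = \frac{1}{-1257} = - \frac{1}{1257}$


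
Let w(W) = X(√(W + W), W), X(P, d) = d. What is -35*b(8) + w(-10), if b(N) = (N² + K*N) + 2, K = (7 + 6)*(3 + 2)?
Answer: -20520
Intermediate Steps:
w(W) = W
K = 65 (K = 13*5 = 65)
b(N) = 2 + N² + 65*N (b(N) = (N² + 65*N) + 2 = 2 + N² + 65*N)
-35*b(8) + w(-10) = -35*(2 + 8² + 65*8) - 10 = -35*(2 + 64 + 520) - 10 = -35*586 - 10 = -20510 - 10 = -20520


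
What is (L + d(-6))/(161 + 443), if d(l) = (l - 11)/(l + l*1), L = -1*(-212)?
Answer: 2561/7248 ≈ 0.35334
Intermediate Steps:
L = 212
d(l) = (-11 + l)/(2*l) (d(l) = (-11 + l)/(l + l) = (-11 + l)/((2*l)) = (-11 + l)*(1/(2*l)) = (-11 + l)/(2*l))
(L + d(-6))/(161 + 443) = (212 + (1/2)*(-11 - 6)/(-6))/(161 + 443) = (212 + (1/2)*(-1/6)*(-17))/604 = (212 + 17/12)*(1/604) = (2561/12)*(1/604) = 2561/7248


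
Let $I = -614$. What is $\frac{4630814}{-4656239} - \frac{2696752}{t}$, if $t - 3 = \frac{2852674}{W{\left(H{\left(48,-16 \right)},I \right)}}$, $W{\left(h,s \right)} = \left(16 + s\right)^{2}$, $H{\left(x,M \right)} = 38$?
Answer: $- \frac{2245176066769600658}{9139000503577} \approx -2.4567 \cdot 10^{5}$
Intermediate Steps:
$t = \frac{1962743}{178802}$ ($t = 3 + \frac{2852674}{\left(16 - 614\right)^{2}} = 3 + \frac{2852674}{\left(-598\right)^{2}} = 3 + \frac{2852674}{357604} = 3 + 2852674 \cdot \frac{1}{357604} = 3 + \frac{1426337}{178802} = \frac{1962743}{178802} \approx 10.977$)
$\frac{4630814}{-4656239} - \frac{2696752}{t} = \frac{4630814}{-4656239} - \frac{2696752}{\frac{1962743}{178802}} = 4630814 \left(- \frac{1}{4656239}\right) - \frac{482184651104}{1962743} = - \frac{4630814}{4656239} - \frac{482184651104}{1962743} = - \frac{2245176066769600658}{9139000503577}$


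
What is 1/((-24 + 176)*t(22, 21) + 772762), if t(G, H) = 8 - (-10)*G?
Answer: 1/807418 ≈ 1.2385e-6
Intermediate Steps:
t(G, H) = 8 + 10*G
1/((-24 + 176)*t(22, 21) + 772762) = 1/((-24 + 176)*(8 + 10*22) + 772762) = 1/(152*(8 + 220) + 772762) = 1/(152*228 + 772762) = 1/(34656 + 772762) = 1/807418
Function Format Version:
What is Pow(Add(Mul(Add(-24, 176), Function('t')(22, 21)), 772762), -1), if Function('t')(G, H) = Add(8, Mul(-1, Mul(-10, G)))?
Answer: Rational(1, 807418) ≈ 1.2385e-6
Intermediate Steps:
Function('t')(G, H) = Add(8, Mul(10, G))
Pow(Add(Mul(Add(-24, 176), Function('t')(22, 21)), 772762), -1) = Pow(Add(Mul(Add(-24, 176), Add(8, Mul(10, 22))), 772762), -1) = Pow(Add(Mul(152, Add(8, 220)), 772762), -1) = Pow(Add(Mul(152, 228), 772762), -1) = Pow(Add(34656, 772762), -1) = Pow(807418, -1) = Rational(1, 807418)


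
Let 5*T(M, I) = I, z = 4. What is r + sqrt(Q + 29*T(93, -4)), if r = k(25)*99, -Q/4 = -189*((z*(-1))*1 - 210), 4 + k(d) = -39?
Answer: -4257 + 2*I*sqrt(1011295)/5 ≈ -4257.0 + 402.25*I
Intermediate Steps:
T(M, I) = I/5
k(d) = -43 (k(d) = -4 - 39 = -43)
Q = -161784 (Q = -(-756)*((4*(-1))*1 - 210) = -(-756)*(-4*1 - 210) = -(-756)*(-4 - 210) = -(-756)*(-214) = -4*40446 = -161784)
r = -4257 (r = -43*99 = -4257)
r + sqrt(Q + 29*T(93, -4)) = -4257 + sqrt(-161784 + 29*((1/5)*(-4))) = -4257 + sqrt(-161784 + 29*(-4/5)) = -4257 + sqrt(-161784 - 116/5) = -4257 + sqrt(-809036/5) = -4257 + 2*I*sqrt(1011295)/5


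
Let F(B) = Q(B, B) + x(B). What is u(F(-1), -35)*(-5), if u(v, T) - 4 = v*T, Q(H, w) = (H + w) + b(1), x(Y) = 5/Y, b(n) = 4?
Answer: -545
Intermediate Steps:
Q(H, w) = 4 + H + w (Q(H, w) = (H + w) + 4 = 4 + H + w)
F(B) = 4 + 2*B + 5/B (F(B) = (4 + B + B) + 5/B = (4 + 2*B) + 5/B = 4 + 2*B + 5/B)
u(v, T) = 4 + T*v (u(v, T) = 4 + v*T = 4 + T*v)
u(F(-1), -35)*(-5) = (4 - 35*(4 + 2*(-1) + 5/(-1)))*(-5) = (4 - 35*(4 - 2 + 5*(-1)))*(-5) = (4 - 35*(4 - 2 - 5))*(-5) = (4 - 35*(-3))*(-5) = (4 + 105)*(-5) = 109*(-5) = -545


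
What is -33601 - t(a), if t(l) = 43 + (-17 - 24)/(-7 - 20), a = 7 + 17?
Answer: -908429/27 ≈ -33646.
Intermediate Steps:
a = 24
t(l) = 1202/27 (t(l) = 43 - 41/(-27) = 43 - 41*(-1/27) = 43 + 41/27 = 1202/27)
-33601 - t(a) = -33601 - 1*1202/27 = -33601 - 1202/27 = -908429/27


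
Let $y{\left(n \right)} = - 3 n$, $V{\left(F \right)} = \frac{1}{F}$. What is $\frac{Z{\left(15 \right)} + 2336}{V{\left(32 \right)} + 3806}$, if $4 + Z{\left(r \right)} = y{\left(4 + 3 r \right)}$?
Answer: $\frac{69920}{121793} \approx 0.57409$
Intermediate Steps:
$Z{\left(r \right)} = -16 - 9 r$ ($Z{\left(r \right)} = -4 - 3 \left(4 + 3 r\right) = -4 - \left(12 + 9 r\right) = -16 - 9 r$)
$\frac{Z{\left(15 \right)} + 2336}{V{\left(32 \right)} + 3806} = \frac{\left(-16 - 135\right) + 2336}{\frac{1}{32} + 3806} = \frac{-151 + 2336}{\frac{121793}{32}} = 2185 \cdot \frac{32}{121793} = \frac{69920}{121793}$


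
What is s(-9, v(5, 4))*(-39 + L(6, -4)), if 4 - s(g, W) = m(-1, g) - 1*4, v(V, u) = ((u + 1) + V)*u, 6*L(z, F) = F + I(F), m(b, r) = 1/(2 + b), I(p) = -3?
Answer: -1687/6 ≈ -281.17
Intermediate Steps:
L(z, F) = -½ + F/6 (L(z, F) = (F - 3)/6 = (-3 + F)/6 = -½ + F/6)
v(V, u) = u*(1 + V + u) (v(V, u) = ((1 + u) + V)*u = (1 + V + u)*u = u*(1 + V + u))
s(g, W) = 7 (s(g, W) = 4 - (1/(2 - 1) - 1*4) = 4 - (1/1 - 4) = 4 - (1 - 4) = 4 - 1*(-3) = 4 + 3 = 7)
s(-9, v(5, 4))*(-39 + L(6, -4)) = 7*(-39 + (-½ + (⅙)*(-4))) = 7*(-39 + (-½ - ⅔)) = 7*(-39 - 7/6) = 7*(-241/6) = -1687/6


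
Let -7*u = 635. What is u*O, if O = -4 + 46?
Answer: -3810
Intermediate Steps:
u = -635/7 (u = -1/7*635 = -635/7 ≈ -90.714)
O = 42
u*O = -635/7*42 = -3810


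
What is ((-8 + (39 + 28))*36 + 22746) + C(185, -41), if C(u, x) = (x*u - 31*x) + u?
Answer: 18741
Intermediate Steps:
C(u, x) = u - 31*x + u*x (C(u, x) = (u*x - 31*x) + u = (-31*x + u*x) + u = u - 31*x + u*x)
((-8 + (39 + 28))*36 + 22746) + C(185, -41) = ((-8 + (39 + 28))*36 + 22746) + (185 - 31*(-41) + 185*(-41)) = ((-8 + 67)*36 + 22746) + (185 + 1271 - 7585) = (59*36 + 22746) - 6129 = (2124 + 22746) - 6129 = 24870 - 6129 = 18741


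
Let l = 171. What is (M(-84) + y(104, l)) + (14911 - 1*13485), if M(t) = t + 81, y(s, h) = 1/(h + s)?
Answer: 391326/275 ≈ 1423.0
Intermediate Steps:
M(t) = 81 + t
(M(-84) + y(104, l)) + (14911 - 1*13485) = ((81 - 84) + 1/(171 + 104)) + (14911 - 1*13485) = (-3 + 1/275) + (14911 - 13485) = (-3 + 1/275) + 1426 = -824/275 + 1426 = 391326/275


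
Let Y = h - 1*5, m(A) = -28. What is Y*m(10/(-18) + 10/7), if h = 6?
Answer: -28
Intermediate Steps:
Y = 1 (Y = 6 - 1*5 = 6 - 5 = 1)
Y*m(10/(-18) + 10/7) = 1*(-28) = -28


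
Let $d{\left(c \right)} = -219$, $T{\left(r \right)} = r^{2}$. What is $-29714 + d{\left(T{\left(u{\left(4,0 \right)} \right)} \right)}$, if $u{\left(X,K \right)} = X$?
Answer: $-29933$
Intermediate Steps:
$-29714 + d{\left(T{\left(u{\left(4,0 \right)} \right)} \right)} = -29714 - 219 = -29933$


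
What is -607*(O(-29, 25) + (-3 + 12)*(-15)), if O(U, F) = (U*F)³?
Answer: 231314503820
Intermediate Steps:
O(U, F) = F³*U³ (O(U, F) = (F*U)³ = F³*U³)
-607*(O(-29, 25) + (-3 + 12)*(-15)) = -607*(25³*(-29)³ + (-3 + 12)*(-15)) = -607*(15625*(-24389) + 9*(-15)) = -607*(-381078125 - 135) = -607*(-381078260) = 231314503820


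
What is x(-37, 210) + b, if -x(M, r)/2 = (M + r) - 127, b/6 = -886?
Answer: -5408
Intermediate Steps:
b = -5316 (b = 6*(-886) = -5316)
x(M, r) = 254 - 2*M - 2*r (x(M, r) = -2*((M + r) - 127) = -2*(-127 + M + r) = 254 - 2*M - 2*r)
x(-37, 210) + b = (254 - 2*(-37) - 2*210) - 5316 = (254 + 74 - 420) - 5316 = -92 - 5316 = -5408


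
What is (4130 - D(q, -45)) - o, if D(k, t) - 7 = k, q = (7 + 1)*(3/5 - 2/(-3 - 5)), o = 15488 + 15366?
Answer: -133689/5 ≈ -26738.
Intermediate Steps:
o = 30854
q = 34/5 (q = 8*(3*(⅕) - 2/(-8)) = 8*(⅗ - 2*(-⅛)) = 8*(⅗ + ¼) = 8*(17/20) = 34/5 ≈ 6.8000)
D(k, t) = 7 + k
(4130 - D(q, -45)) - o = (4130 - (7 + 34/5)) - 1*30854 = (4130 - 1*69/5) - 30854 = (4130 - 69/5) - 30854 = 20581/5 - 30854 = -133689/5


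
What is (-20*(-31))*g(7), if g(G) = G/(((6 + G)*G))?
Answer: 620/13 ≈ 47.692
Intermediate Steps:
g(G) = 1/(6 + G) (g(G) = G/((G*(6 + G))) = G*(1/(G*(6 + G))) = 1/(6 + G))
(-20*(-31))*g(7) = (-20*(-31))/(6 + 7) = 620/13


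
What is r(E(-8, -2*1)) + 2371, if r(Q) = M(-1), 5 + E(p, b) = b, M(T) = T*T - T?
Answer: 2373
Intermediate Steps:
M(T) = T**2 - T
E(p, b) = -5 + b
r(Q) = 2 (r(Q) = -(-1 - 1) = -1*(-2) = 2)
r(E(-8, -2*1)) + 2371 = 2 + 2371 = 2373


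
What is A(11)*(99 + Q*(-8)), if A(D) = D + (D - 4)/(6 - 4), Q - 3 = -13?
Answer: 5191/2 ≈ 2595.5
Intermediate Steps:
Q = -10 (Q = 3 - 13 = -10)
A(D) = -2 + 3*D/2 (A(D) = D + (-4 + D)/2 = D + (-4 + D)*(½) = D + (-2 + D/2) = -2 + 3*D/2)
A(11)*(99 + Q*(-8)) = (-2 + (3/2)*11)*(99 - 10*(-8)) = (-2 + 33/2)*(99 + 80) = (29/2)*179 = 5191/2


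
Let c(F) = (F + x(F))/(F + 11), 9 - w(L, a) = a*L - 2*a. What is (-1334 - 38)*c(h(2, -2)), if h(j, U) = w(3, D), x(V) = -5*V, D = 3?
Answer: 32928/17 ≈ 1936.9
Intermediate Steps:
w(L, a) = 9 + 2*a - L*a (w(L, a) = 9 - (a*L - 2*a) = 9 - (L*a - 2*a) = 9 - (-2*a + L*a) = 9 + (2*a - L*a) = 9 + 2*a - L*a)
h(j, U) = 6 (h(j, U) = 9 + 2*3 - 1*3*3 = 9 + 6 - 9 = 6)
c(F) = -4*F/(11 + F) (c(F) = (F - 5*F)/(F + 11) = (-4*F)/(11 + F) = -4*F/(11 + F))
(-1334 - 38)*c(h(2, -2)) = (-1334 - 38)*(-4*6/(11 + 6)) = -(-5488)*6/17 = -1372*(-24/17) = 32928/17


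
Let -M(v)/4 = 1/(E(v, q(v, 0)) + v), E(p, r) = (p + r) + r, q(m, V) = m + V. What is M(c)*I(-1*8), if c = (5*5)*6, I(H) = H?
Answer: 4/75 ≈ 0.053333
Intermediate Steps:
q(m, V) = V + m
E(p, r) = p + 2*r
c = 150 (c = 25*6 = 150)
M(v) = -1/v (M(v) = -4/((v + 2*(0 + v)) + v) = -4/((v + 2*v) + v) = -4/(3*v + v) = -4*1/(4*v) = -1/v)
M(c)*I(-1*8) = (-1/150)*(-1*8) = -1*1/150*(-8) = -1/150*(-8) = 4/75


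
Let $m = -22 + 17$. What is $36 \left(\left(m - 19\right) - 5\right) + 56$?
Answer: $-988$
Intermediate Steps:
$m = -5$
$36 \left(\left(m - 19\right) - 5\right) + 56 = 36 \left(\left(-5 - 19\right) - 5\right) + 56 = 36 \left(-24 - 5\right) + 56 = 36 \left(-29\right) + 56 = -1044 + 56 = -988$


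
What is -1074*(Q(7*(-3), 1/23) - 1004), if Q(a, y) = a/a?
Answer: 1077222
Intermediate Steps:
Q(a, y) = 1
-1074*(Q(7*(-3), 1/23) - 1004) = -1074*(1 - 1004) = -1074*(-1003) = 1077222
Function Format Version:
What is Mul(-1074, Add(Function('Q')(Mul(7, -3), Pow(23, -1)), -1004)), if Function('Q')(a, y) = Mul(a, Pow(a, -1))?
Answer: 1077222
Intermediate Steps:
Function('Q')(a, y) = 1
Mul(-1074, Add(Function('Q')(Mul(7, -3), Pow(23, -1)), -1004)) = Mul(-1074, Add(1, -1004)) = Mul(-1074, -1003) = 1077222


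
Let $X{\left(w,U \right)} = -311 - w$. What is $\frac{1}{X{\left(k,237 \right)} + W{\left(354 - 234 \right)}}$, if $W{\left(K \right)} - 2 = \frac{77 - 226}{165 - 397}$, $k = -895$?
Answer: $\frac{232}{136101} \approx 0.0017046$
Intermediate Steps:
$W{\left(K \right)} = \frac{613}{232}$ ($W{\left(K \right)} = 2 + \frac{77 - 226}{165 - 397} = 2 - \frac{149}{-232} = 2 - - \frac{149}{232} = 2 + \frac{149}{232} = \frac{613}{232}$)
$\frac{1}{X{\left(k,237 \right)} + W{\left(354 - 234 \right)}} = \frac{1}{\left(-311 - -895\right) + \frac{613}{232}} = \frac{1}{\left(-311 + 895\right) + \frac{613}{232}} = \frac{1}{584 + \frac{613}{232}} = \frac{1}{\frac{136101}{232}} = \frac{232}{136101}$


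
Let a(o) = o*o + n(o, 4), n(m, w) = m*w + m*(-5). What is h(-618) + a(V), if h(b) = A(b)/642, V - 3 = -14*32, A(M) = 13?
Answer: 127417753/642 ≈ 1.9847e+5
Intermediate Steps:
n(m, w) = -5*m + m*w (n(m, w) = m*w - 5*m = -5*m + m*w)
V = -445 (V = 3 - 14*32 = 3 - 448 = -445)
h(b) = 13/642
a(o) = o² - o (a(o) = o*o + o*(-5 + 4) = o² + o*(-1) = o² - o)
h(-618) + a(V) = 13/642 - 445*(-1 - 445) = 13/642 - 445*(-446) = 13/642 + 198470 = 127417753/642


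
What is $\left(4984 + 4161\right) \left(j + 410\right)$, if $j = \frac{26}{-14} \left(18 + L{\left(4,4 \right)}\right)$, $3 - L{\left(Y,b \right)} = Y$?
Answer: $\frac{24225105}{7} \approx 3.4607 \cdot 10^{6}$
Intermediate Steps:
$L{\left(Y,b \right)} = 3 - Y$
$j = - \frac{221}{7}$ ($j = \frac{26}{-14} \left(18 + \left(3 - 4\right)\right) = 26 \left(- \frac{1}{14}\right) \left(18 + \left(3 - 4\right)\right) = - \frac{13 \left(18 - 1\right)}{7} = \left(- \frac{13}{7}\right) 17 = - \frac{221}{7} \approx -31.571$)
$\left(4984 + 4161\right) \left(j + 410\right) = \left(4984 + 4161\right) \left(- \frac{221}{7} + 410\right) = 9145 \cdot \frac{2649}{7} = \frac{24225105}{7}$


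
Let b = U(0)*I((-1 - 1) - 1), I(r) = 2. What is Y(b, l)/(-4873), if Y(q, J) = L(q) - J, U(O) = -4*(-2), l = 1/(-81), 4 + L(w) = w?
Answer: -973/394713 ≈ -0.0024651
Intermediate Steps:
L(w) = -4 + w
l = -1/81 ≈ -0.012346
U(O) = 8
b = 16 (b = 8*2 = 16)
Y(q, J) = -4 + q - J (Y(q, J) = (-4 + q) - J = -4 + q - J)
Y(b, l)/(-4873) = (-4 + 16 - 1*(-1/81))/(-4873) = (-4 + 16 + 1/81)*(-1/4873) = (973/81)*(-1/4873) = -973/394713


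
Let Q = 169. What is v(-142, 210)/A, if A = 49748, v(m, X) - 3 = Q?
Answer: 43/12437 ≈ 0.0034574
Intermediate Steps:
v(m, X) = 172 (v(m, X) = 3 + 169 = 172)
v(-142, 210)/A = 172/49748 = 172*(1/49748) = 43/12437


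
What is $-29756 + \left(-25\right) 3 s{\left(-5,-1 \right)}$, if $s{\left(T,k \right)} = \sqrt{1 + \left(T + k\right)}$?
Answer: $-29756 - 75 i \sqrt{5} \approx -29756.0 - 167.71 i$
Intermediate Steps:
$s{\left(T,k \right)} = \sqrt{1 + T + k}$
$-29756 + \left(-25\right) 3 s{\left(-5,-1 \right)} = -29756 + \left(-25\right) 3 \sqrt{1 - 5 - 1} = -29756 - 75 \sqrt{-5} = -29756 - 75 i \sqrt{5}$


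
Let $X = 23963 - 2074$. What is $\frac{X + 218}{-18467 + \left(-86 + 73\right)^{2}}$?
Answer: $- \frac{22107}{18298} \approx -1.2082$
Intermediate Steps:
$X = 21889$
$\frac{X + 218}{-18467 + \left(-86 + 73\right)^{2}} = \frac{21889 + 218}{-18467 + \left(-86 + 73\right)^{2}} = \frac{22107}{-18467 + \left(-13\right)^{2}} = \frac{22107}{-18467 + 169} = \frac{22107}{-18298} = 22107 \left(- \frac{1}{18298}\right) = - \frac{22107}{18298}$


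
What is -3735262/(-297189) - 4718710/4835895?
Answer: 1110732408220/95811653277 ≈ 11.593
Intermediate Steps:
-3735262/(-297189) - 4718710/4835895 = -3735262*(-1/297189) - 4718710*1/4835895 = 3735262/297189 - 943742/967179 = 1110732408220/95811653277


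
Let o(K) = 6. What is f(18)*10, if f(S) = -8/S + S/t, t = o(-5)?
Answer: 230/9 ≈ 25.556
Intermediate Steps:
t = 6
f(S) = -8/S + S/6
f(18)*10 = (-8/18 + (1/6)*18)*10 = (-8*1/18 + 3)*10 = (-4/9 + 3)*10 = (23/9)*10 = 230/9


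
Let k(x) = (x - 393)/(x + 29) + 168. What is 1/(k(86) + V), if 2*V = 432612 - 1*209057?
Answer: 230/25746851 ≈ 8.9331e-6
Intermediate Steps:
V = 223555/2 (V = (432612 - 1*209057)/2 = (432612 - 209057)/2 = (1/2)*223555 = 223555/2 ≈ 1.1178e+5)
k(x) = 168 + (-393 + x)/(29 + x) (k(x) = (-393 + x)/(29 + x) + 168 = 168 + (-393 + x)/(29 + x))
1/(k(86) + V) = 1/((4479 + 169*86)/(29 + 86) + 223555/2) = 1/((4479 + 14534)/115 + 223555/2) = 1/((1/115)*19013 + 223555/2) = 1/(19013/115 + 223555/2) = 1/(25746851/230) = 230/25746851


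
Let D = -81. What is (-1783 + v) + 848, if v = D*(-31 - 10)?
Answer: 2386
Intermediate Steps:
v = 3321 (v = -81*(-31 - 10) = -81*(-41) = 3321)
(-1783 + v) + 848 = (-1783 + 3321) + 848 = 1538 + 848 = 2386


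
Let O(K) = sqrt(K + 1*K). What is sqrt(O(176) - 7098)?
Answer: sqrt(-7098 + 4*sqrt(22)) ≈ 84.138*I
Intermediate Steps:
O(K) = sqrt(2)*sqrt(K) (O(K) = sqrt(K + K) = sqrt(2*K) = sqrt(2)*sqrt(K))
sqrt(O(176) - 7098) = sqrt(sqrt(2)*sqrt(176) - 7098) = sqrt(sqrt(2)*(4*sqrt(11)) - 7098) = sqrt(4*sqrt(22) - 7098) = sqrt(-7098 + 4*sqrt(22))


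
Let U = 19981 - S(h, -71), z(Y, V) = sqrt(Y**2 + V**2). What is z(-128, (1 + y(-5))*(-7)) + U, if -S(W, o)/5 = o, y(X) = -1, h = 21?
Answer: 19754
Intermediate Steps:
z(Y, V) = sqrt(V**2 + Y**2)
S(W, o) = -5*o
U = 19626 (U = 19981 - (-5)*(-71) = 19981 - 1*355 = 19981 - 355 = 19626)
z(-128, (1 + y(-5))*(-7)) + U = sqrt(((1 - 1)*(-7))**2 + (-128)**2) + 19626 = sqrt((0*(-7))**2 + 16384) + 19626 = sqrt(0**2 + 16384) + 19626 = sqrt(0 + 16384) + 19626 = sqrt(16384) + 19626 = 128 + 19626 = 19754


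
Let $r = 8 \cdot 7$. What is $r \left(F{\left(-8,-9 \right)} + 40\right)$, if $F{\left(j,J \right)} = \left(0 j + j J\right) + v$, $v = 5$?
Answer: $6552$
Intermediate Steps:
$r = 56$
$F{\left(j,J \right)} = 5 + J j$ ($F{\left(j,J \right)} = \left(0 j + j J\right) + 5 = \left(0 + J j\right) + 5 = J j + 5 = 5 + J j$)
$r \left(F{\left(-8,-9 \right)} + 40\right) = 56 \left(\left(5 - -72\right) + 40\right) = 56 \left(\left(5 + 72\right) + 40\right) = 56 \left(77 + 40\right) = 56 \cdot 117 = 6552$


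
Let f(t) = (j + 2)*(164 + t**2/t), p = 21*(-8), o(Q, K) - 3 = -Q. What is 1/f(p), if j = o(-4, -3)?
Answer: -1/36 ≈ -0.027778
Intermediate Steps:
o(Q, K) = 3 - Q
j = 7 (j = 3 - 1*(-4) = 3 + 4 = 7)
p = -168
f(t) = 1476 + 9*t (f(t) = (7 + 2)*(164 + t**2/t) = 9*(164 + t) = 1476 + 9*t)
1/f(p) = 1/(1476 + 9*(-168)) = 1/(1476 - 1512) = 1/(-36) = -1/36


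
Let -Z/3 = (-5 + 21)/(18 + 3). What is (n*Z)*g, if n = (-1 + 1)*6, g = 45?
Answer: 0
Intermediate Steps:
Z = -16/7 (Z = -3*(-5 + 21)/(18 + 3) = -48/21 = -3*16/21 = -16/7 ≈ -2.2857)
n = 0 (n = 0*6 = 0)
(n*Z)*g = (0*(-16/7))*45 = 0*45 = 0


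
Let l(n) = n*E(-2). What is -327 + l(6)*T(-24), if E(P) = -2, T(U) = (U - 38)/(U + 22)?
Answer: -699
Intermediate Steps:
T(U) = (-38 + U)/(22 + U)
l(n) = -2*n (l(n) = n*(-2) = -2*n)
-327 + l(6)*T(-24) = -327 + (-2*6)*((-38 - 24)/(22 - 24)) = -327 - 12*(-62)/(-2) = -327 - (-6)*(-62) = -327 - 12*31 = -327 - 372 = -699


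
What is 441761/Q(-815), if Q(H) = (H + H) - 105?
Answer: -441761/1735 ≈ -254.62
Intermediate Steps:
Q(H) = -105 + 2*H (Q(H) = 2*H - 105 = -105 + 2*H)
441761/Q(-815) = 441761/(-105 + 2*(-815)) = 441761/(-105 - 1630) = 441761/(-1735) = 441761*(-1/1735) = -441761/1735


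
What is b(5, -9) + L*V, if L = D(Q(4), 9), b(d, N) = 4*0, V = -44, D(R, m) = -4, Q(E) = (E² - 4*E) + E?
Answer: 176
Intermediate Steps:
Q(E) = E² - 3*E
b(d, N) = 0
L = -4
b(5, -9) + L*V = 0 - 4*(-44) = 0 + 176 = 176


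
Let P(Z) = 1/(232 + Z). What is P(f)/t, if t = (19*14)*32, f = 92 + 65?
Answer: 1/3311168 ≈ 3.0201e-7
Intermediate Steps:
f = 157
t = 8512 (t = 266*32 = 8512)
P(f)/t = 1/((232 + 157)*8512) = (1/8512)/389 = (1/389)*(1/8512) = 1/3311168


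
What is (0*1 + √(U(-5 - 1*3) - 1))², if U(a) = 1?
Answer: 0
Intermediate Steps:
(0*1 + √(U(-5 - 1*3) - 1))² = (0*1 + √(1 - 1))² = (0 + √0)² = (0 + 0)² = 0² = 0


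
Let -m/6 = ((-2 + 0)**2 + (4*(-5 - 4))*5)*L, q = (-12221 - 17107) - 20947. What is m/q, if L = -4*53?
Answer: 223872/50275 ≈ 4.4529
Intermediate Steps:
q = -50275 (q = -29328 - 20947 = -50275)
L = -212
m = -223872 (m = -6*((-2 + 0)**2 + (4*(-5 - 4))*5)*(-212) = -6*((-2)**2 + (4*(-9))*5)*(-212) = -6*(4 - 36*5)*(-212) = -6*(4 - 180)*(-212) = -(-1056)*(-212) = -6*37312 = -223872)
m/q = -223872/(-50275) = -223872*(-1/50275) = 223872/50275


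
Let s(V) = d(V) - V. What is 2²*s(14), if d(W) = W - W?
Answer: -56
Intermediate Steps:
d(W) = 0
s(V) = -V (s(V) = 0 - V = -V)
2²*s(14) = 2²*(-1*14) = 4*(-14) = -56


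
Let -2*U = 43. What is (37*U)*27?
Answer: -42957/2 ≈ -21479.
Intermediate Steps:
U = -43/2 (U = -½*43 = -43/2 ≈ -21.500)
(37*U)*27 = (37*(-43/2))*27 = -1591/2*27 = -42957/2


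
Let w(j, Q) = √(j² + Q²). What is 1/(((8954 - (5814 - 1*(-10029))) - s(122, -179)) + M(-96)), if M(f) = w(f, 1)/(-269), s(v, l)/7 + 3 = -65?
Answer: -464051093/2975959650192 + 269*√9217/2975959650192 ≈ -0.00015592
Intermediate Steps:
s(v, l) = -476 (s(v, l) = -21 + 7*(-65) = -21 - 455 = -476)
w(j, Q) = √(Q² + j²)
M(f) = -√(1 + f²)/269 (M(f) = √(1² + f²)/(-269) = √(1 + f²)*(-1/269) = -√(1 + f²)/269)
1/(((8954 - (5814 - 1*(-10029))) - s(122, -179)) + M(-96)) = 1/(((8954 - (5814 - 1*(-10029))) - 1*(-476)) - √(1 + (-96)²)/269) = 1/(((8954 - (5814 + 10029)) + 476) - √(1 + 9216)/269) = 1/(((8954 - 1*15843) + 476) - √9217/269) = 1/(((8954 - 15843) + 476) - √9217/269) = 1/((-6889 + 476) - √9217/269) = 1/(-6413 - √9217/269)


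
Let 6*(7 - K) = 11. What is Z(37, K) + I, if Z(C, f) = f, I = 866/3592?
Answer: 29137/5388 ≈ 5.4078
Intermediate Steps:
K = 31/6 (K = 7 - 1/6*11 = 7 - 11/6 = 31/6 ≈ 5.1667)
I = 433/1796 (I = 866*(1/3592) = 433/1796 ≈ 0.24109)
Z(37, K) + I = 31/6 + 433/1796 = 29137/5388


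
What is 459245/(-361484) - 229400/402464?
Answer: -4183656395/2273192134 ≈ -1.8404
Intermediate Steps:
459245/(-361484) - 229400/402464 = 459245*(-1/361484) - 229400*1/402464 = -459245/361484 - 28675/50308 = -4183656395/2273192134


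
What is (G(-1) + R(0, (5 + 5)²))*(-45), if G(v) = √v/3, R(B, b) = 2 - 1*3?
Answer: 45 - 15*I ≈ 45.0 - 15.0*I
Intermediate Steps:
R(B, b) = -1 (R(B, b) = 2 - 3 = -1)
G(v) = √v/3
(G(-1) + R(0, (5 + 5)²))*(-45) = (√(-1)/3 - 1)*(-45) = (I/3 - 1)*(-45) = (-1 + I/3)*(-45) = 45 - 15*I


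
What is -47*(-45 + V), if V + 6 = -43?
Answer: 4418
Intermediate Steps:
V = -49 (V = -6 - 43 = -49)
-47*(-45 + V) = -47*(-45 - 49) = -47*(-94) = 4418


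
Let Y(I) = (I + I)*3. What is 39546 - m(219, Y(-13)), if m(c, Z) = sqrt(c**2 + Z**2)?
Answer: 39546 - 3*sqrt(6005) ≈ 39314.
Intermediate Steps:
Y(I) = 6*I (Y(I) = (2*I)*3 = 6*I)
m(c, Z) = sqrt(Z**2 + c**2)
39546 - m(219, Y(-13)) = 39546 - sqrt((6*(-13))**2 + 219**2) = 39546 - sqrt((-78)**2 + 47961) = 39546 - sqrt(6084 + 47961) = 39546 - sqrt(54045) = 39546 - 3*sqrt(6005)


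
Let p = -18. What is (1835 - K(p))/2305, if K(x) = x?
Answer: 1853/2305 ≈ 0.80390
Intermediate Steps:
(1835 - K(p))/2305 = (1835 - 1*(-18))/2305 = (1835 + 18)*(1/2305) = 1853*(1/2305) = 1853/2305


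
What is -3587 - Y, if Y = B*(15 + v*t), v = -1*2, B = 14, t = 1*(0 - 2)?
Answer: -3853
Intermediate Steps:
t = -2 (t = 1*(-2) = -2)
v = -2
Y = 266 (Y = 14*(15 - 2*(-2)) = 14*(15 + 4) = 14*19 = 266)
-3587 - Y = -3587 - 1*266 = -3587 - 266 = -3853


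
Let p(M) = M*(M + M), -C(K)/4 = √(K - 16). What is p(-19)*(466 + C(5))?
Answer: 336452 - 2888*I*√11 ≈ 3.3645e+5 - 9578.4*I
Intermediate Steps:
C(K) = -4*√(-16 + K) (C(K) = -4*√(K - 16) = -4*√(-16 + K))
p(M) = 2*M² (p(M) = M*(2*M) = 2*M²)
p(-19)*(466 + C(5)) = (2*(-19)²)*(466 - 4*√(-16 + 5)) = (2*361)*(466 - 4*I*√11) = 722*(466 - 4*I*√11) = 336452 - 2888*I*√11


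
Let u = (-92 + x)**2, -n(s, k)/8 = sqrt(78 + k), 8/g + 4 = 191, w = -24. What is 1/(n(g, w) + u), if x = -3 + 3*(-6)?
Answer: 12769/163043905 + 24*sqrt(6)/163043905 ≈ 7.8677e-5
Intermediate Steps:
x = -21 (x = -3 - 18 = -21)
g = 8/187 (g = 8/(-4 + 191) = 8/187 ≈ 0.042781)
n(s, k) = -8*sqrt(78 + k)
u = 12769 (u = (-92 - 21)**2 = (-113)**2 = 12769)
1/(n(g, w) + u) = 1/(-8*sqrt(78 - 24) + 12769) = 1/(-24*sqrt(6) + 12769) = 1/(12769 - 24*sqrt(6))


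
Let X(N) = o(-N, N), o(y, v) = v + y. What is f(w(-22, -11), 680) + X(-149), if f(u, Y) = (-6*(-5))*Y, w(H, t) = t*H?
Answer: 20400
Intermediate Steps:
w(H, t) = H*t
f(u, Y) = 30*Y
X(N) = 0 (X(N) = N - N = 0)
f(w(-22, -11), 680) + X(-149) = 30*680 + 0 = 20400 + 0 = 20400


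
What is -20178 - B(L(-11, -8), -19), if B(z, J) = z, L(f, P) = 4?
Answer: -20182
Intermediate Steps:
-20178 - B(L(-11, -8), -19) = -20178 - 1*4 = -20178 - 4 = -20182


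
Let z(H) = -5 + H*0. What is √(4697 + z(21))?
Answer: 2*√1173 ≈ 68.498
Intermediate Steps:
z(H) = -5 (z(H) = -5 + 0 = -5)
√(4697 + z(21)) = √(4697 - 5) = √4692 = 2*√1173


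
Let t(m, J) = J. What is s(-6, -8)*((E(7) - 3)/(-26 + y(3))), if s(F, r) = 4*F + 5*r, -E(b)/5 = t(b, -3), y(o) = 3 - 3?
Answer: 384/13 ≈ 29.538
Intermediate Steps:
y(o) = 0
E(b) = 15 (E(b) = -5*(-3) = 15)
s(-6, -8)*((E(7) - 3)/(-26 + y(3))) = (4*(-6) + 5*(-8))*((15 - 3)/(-26 + 0)) = (-24 - 40)*(12/(-26)) = -768*(-1)/26 = -64*(-6/13) = 384/13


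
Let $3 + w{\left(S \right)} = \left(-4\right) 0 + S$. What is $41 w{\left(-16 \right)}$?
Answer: $-779$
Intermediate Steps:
$w{\left(S \right)} = -3 + S$ ($w{\left(S \right)} = -3 + \left(\left(-4\right) 0 + S\right) = -3 + \left(0 + S\right) = -3 + S$)
$41 w{\left(-16 \right)} = 41 \left(-3 - 16\right) = 41 \left(-19\right) = -779$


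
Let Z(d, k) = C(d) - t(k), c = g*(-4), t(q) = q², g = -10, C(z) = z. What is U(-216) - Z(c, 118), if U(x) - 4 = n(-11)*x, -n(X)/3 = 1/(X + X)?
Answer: 152444/11 ≈ 13859.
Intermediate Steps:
n(X) = -3/(2*X) (n(X) = -3/(X + X) = -3*1/(2*X) = -3/(2*X))
c = 40 (c = -10*(-4) = 40)
Z(d, k) = d - k²
U(x) = 4 + 3*x/22 (U(x) = 4 + (-3/2/(-11))*x = 4 + (-3/2*(-1/11))*x = 4 + 3*x/22)
U(-216) - Z(c, 118) = (4 + (3/22)*(-216)) - (40 - 1*118²) = (4 - 324/11) - (40 - 1*13924) = -280/11 - (40 - 13924) = -280/11 - 1*(-13884) = -280/11 + 13884 = 152444/11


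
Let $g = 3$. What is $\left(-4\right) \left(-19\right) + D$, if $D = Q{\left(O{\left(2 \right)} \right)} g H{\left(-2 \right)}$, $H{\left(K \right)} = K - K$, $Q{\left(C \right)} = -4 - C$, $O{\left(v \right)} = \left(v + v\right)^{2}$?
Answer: $76$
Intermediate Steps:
$O{\left(v \right)} = 4 v^{2}$ ($O{\left(v \right)} = \left(2 v\right)^{2} = 4 v^{2}$)
$H{\left(K \right)} = 0$
$D = 0$ ($D = \left(-4 - 4 \cdot 2^{2}\right) 3 \cdot 0 = \left(-4 - 4 \cdot 4\right) 3 \cdot 0 = \left(-4 - 16\right) 3 \cdot 0 = \left(-20\right) 3 \cdot 0 = \left(-60\right) 0 = 0$)
$\left(-4\right) \left(-19\right) + D = \left(-4\right) \left(-19\right) + 0 = 76 + 0 = 76$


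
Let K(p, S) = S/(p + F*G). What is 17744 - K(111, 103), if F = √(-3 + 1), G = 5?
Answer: 219499591/12371 + 515*I*√2/12371 ≈ 17743.0 + 0.058873*I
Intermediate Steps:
F = I*√2 (F = √(-2) = I*√2 ≈ 1.4142*I)
K(p, S) = S/(p + 5*I*√2) (K(p, S) = S/(p + (I*√2)*5) = S/(p + 5*I*√2))
17744 - K(111, 103) = 17744 - 103/(111 + 5*I*√2)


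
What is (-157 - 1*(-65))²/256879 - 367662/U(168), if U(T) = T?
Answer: -321235459/146788 ≈ -2188.4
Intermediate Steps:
(-157 - 1*(-65))²/256879 - 367662/U(168) = (-157 - 1*(-65))²/256879 - 367662/168 = (-157 + 65)²*(1/256879) - 367662*1/168 = (-92)²*(1/256879) - 61277/28 = 8464*(1/256879) - 61277/28 = 8464/256879 - 61277/28 = -321235459/146788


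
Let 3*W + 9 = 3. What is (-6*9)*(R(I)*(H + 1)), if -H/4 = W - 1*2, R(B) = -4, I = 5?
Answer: 3672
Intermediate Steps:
W = -2 (W = -3 + (⅓)*3 = -3 + 1 = -2)
H = 16 (H = -4*(-2 - 1*2) = -4*(-2 - 2) = -4*(-4) = 16)
(-6*9)*(R(I)*(H + 1)) = (-6*9)*(-4*(16 + 1)) = -(-216)*17 = -54*(-68) = 3672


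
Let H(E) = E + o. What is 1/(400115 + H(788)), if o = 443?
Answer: 1/401346 ≈ 2.4916e-6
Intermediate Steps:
H(E) = 443 + E (H(E) = E + 443 = 443 + E)
1/(400115 + H(788)) = 1/(400115 + (443 + 788)) = 1/(400115 + 1231) = 1/401346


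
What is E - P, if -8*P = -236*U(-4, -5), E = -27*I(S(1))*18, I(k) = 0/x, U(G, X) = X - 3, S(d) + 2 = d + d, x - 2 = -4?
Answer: 236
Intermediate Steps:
x = -2 (x = 2 - 4 = -2)
S(d) = -2 + 2*d (S(d) = -2 + (d + d) = -2 + 2*d)
U(G, X) = -3 + X
I(k) = 0 (I(k) = 0/(-2) = 0*(-½) = 0)
E = 0 (E = -27*0*18 = 0*18 = 0)
P = -236 (P = -(-59)*(-3 - 5)/2 = -(-59)*(-8)/2 = -⅛*1888 = -236)
E - P = 0 - 1*(-236) = 0 + 236 = 236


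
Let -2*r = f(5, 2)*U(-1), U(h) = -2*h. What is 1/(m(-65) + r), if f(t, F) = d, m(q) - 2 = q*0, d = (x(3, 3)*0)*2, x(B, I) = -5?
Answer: 1/2 ≈ 0.50000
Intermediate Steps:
d = 0 (d = -5*0*2 = 0*2 = 0)
m(q) = 2 (m(q) = 2 + q*0 = 2 + 0 = 2)
f(t, F) = 0
r = 0 (r = -0*(-2*(-1)) = -0*2 = -1/2*0 = 0)
1/(m(-65) + r) = 1/(2 + 0) = 1/2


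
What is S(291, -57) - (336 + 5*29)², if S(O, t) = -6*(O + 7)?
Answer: -233149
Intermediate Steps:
S(O, t) = -42 - 6*O (S(O, t) = -6*(7 + O) = -42 - 6*O)
S(291, -57) - (336 + 5*29)² = (-42 - 6*291) - (336 + 5*29)² = (-42 - 1746) - (336 + 145)² = -1788 - 1*481² = -1788 - 1*231361 = -1788 - 231361 = -233149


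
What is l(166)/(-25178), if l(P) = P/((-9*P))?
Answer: 1/226602 ≈ 4.4130e-6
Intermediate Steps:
l(P) = -1/9 (l(P) = P*(-1/(9*P)) = -1/9)
l(166)/(-25178) = -1/9/(-25178) = -1/9*(-1/25178) = 1/226602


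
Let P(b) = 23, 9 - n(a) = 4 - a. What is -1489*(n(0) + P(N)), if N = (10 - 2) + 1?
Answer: -41692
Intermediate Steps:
n(a) = 5 + a (n(a) = 9 - (4 - a) = 9 + (-4 + a) = 5 + a)
N = 9 (N = 8 + 1 = 9)
-1489*(n(0) + P(N)) = -1489*((5 + 0) + 23) = -1489*(5 + 23) = -1489*28 = -41692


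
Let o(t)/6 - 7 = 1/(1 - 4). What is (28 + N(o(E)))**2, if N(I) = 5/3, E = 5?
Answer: 7921/9 ≈ 880.11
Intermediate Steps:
o(t) = 40 (o(t) = 42 + 6/(1 - 4) = 42 + 6/(-3) = 42 + 6*(-1/3) = 42 - 2 = 40)
N(I) = 5/3 (N(I) = 5*(1/3) = 5/3)
(28 + N(o(E)))**2 = (28 + 5/3)**2 = (89/3)**2 = 7921/9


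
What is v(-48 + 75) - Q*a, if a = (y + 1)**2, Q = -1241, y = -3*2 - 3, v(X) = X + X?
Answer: 79478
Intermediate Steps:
v(X) = 2*X
y = -9 (y = -6 - 3 = -9)
a = 64 (a = (-9 + 1)**2 = (-8)**2 = 64)
v(-48 + 75) - Q*a = 2*(-48 + 75) - (-1241)*64 = 2*27 - 1*(-79424) = 54 + 79424 = 79478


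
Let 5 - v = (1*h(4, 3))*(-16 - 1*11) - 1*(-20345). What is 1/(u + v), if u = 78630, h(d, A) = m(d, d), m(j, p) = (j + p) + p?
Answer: 1/58614 ≈ 1.7061e-5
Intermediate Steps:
m(j, p) = j + 2*p
h(d, A) = 3*d (h(d, A) = d + 2*d = 3*d)
v = -20016 (v = 5 - ((1*(3*4))*(-16 - 1*11) - 1*(-20345)) = 5 - ((1*12)*(-16 - 11) + 20345) = 5 - (12*(-27) + 20345) = 5 - (-324 + 20345) = 5 - 1*20021 = 5 - 20021 = -20016)
1/(u + v) = 1/(78630 - 20016) = 1/58614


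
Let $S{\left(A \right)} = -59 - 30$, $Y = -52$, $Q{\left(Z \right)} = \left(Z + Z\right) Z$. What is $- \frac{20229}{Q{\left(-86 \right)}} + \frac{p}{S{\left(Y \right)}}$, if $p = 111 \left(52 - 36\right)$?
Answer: $- \frac{28070973}{1316488} \approx -21.323$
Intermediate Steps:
$Q{\left(Z \right)} = 2 Z^{2}$ ($Q{\left(Z \right)} = 2 Z Z = 2 Z^{2}$)
$S{\left(A \right)} = -89$ ($S{\left(A \right)} = -59 - 30 = -89$)
$p = 1776$ ($p = 111 \cdot 16 = 1776$)
$- \frac{20229}{Q{\left(-86 \right)}} + \frac{p}{S{\left(Y \right)}} = - \frac{20229}{2 \left(-86\right)^{2}} + \frac{1776}{-89} = - \frac{20229}{2 \cdot 7396} + 1776 \left(- \frac{1}{89}\right) = - \frac{20229}{14792} - \frac{1776}{89} = - \frac{28070973}{1316488}$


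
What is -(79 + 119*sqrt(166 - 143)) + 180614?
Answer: 180535 - 119*sqrt(23) ≈ 1.7996e+5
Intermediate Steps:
-(79 + 119*sqrt(166 - 143)) + 180614 = -(79 + 119*sqrt(23)) + 180614 = (-79 - 119*sqrt(23)) + 180614 = 180535 - 119*sqrt(23)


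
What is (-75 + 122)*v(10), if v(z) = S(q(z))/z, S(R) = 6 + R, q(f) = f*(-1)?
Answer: -94/5 ≈ -18.800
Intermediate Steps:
q(f) = -f
v(z) = (6 - z)/z
(-75 + 122)*v(10) = (-75 + 122)*((6 - 1*10)/10) = 47*((6 - 10)/10) = 47*((⅒)*(-4)) = 47*(-⅖) = -94/5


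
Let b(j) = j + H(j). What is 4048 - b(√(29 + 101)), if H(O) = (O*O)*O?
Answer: 4048 - 131*√130 ≈ 2554.4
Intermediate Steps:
H(O) = O³ (H(O) = O²*O = O³)
b(j) = j + j³
4048 - b(√(29 + 101)) = 4048 - (√(29 + 101) + (√(29 + 101))³) = 4048 - (√130 + (√130)³) = 4048 - (√130 + 130*√130) = 4048 - 131*√130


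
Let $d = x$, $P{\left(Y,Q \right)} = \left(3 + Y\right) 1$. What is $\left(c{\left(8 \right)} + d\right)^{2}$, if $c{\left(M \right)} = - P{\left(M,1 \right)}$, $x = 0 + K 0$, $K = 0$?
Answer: $121$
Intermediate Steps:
$P{\left(Y,Q \right)} = 3 + Y$
$x = 0$ ($x = 0 + 0 \cdot 0 = 0 + 0 = 0$)
$d = 0$
$c{\left(M \right)} = -3 - M$ ($c{\left(M \right)} = - (3 + M) = -3 - M$)
$\left(c{\left(8 \right)} + d\right)^{2} = \left(\left(-3 - 8\right) + 0\right)^{2} = \left(-11 + 0\right)^{2} = \left(-11\right)^{2} = 121$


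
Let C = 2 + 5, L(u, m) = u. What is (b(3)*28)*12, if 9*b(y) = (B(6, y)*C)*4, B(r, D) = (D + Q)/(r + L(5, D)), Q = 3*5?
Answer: 18816/11 ≈ 1710.5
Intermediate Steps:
Q = 15
B(r, D) = (15 + D)/(5 + r) (B(r, D) = (D + 15)/(r + 5) = (15 + D)/(5 + r))
C = 7
b(y) = 140/33 + 28*y/99 (b(y) = ((((15 + y)/(5 + 6))*7)*4)/9 = ((((15 + y)/11)*7)*4)/9 = (((15/11 + y/11)*7)*4)/9 = ((105/11 + 7*y/11)*4)/9 = (420/11 + 28*y/11)/9 = 140/33 + 28*y/99)
(b(3)*28)*12 = ((140/33 + (28/99)*3)*28)*12 = ((140/33 + 28/33)*28)*12 = ((56/11)*28)*12 = (1568/11)*12 = 18816/11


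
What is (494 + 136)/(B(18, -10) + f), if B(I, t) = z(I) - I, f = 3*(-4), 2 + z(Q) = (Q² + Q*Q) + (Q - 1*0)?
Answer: 315/317 ≈ 0.99369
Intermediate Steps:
z(Q) = -2 + Q + 2*Q² (z(Q) = -2 + ((Q² + Q*Q) + (Q - 1*0)) = -2 + ((Q² + Q²) + (Q + 0)) = -2 + (2*Q² + Q) = -2 + (Q + 2*Q²) = -2 + Q + 2*Q²)
f = -12
B(I, t) = -2 + 2*I² (B(I, t) = (-2 + I + 2*I²) - I = -2 + 2*I²)
(494 + 136)/(B(18, -10) + f) = (494 + 136)/((-2 + 2*18²) - 12) = 630/((-2 + 2*324) - 12) = 630/((-2 + 648) - 12) = 630/(646 - 12) = 630/634 = 630*(1/634) = 315/317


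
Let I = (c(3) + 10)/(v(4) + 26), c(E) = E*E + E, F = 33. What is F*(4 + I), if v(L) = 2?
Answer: 2211/14 ≈ 157.93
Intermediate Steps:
c(E) = E + E**2 (c(E) = E**2 + E = E + E**2)
I = 11/14 (I = (3*(1 + 3) + 10)/(2 + 26) = (3*4 + 10)/28 = (12 + 10)*(1/28) = 22*(1/28) = 11/14 ≈ 0.78571)
F*(4 + I) = 33*(4 + 11/14) = 33*(67/14) = 2211/14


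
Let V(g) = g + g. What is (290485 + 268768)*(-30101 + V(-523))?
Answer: -17419053191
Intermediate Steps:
V(g) = 2*g
(290485 + 268768)*(-30101 + V(-523)) = (290485 + 268768)*(-30101 + 2*(-523)) = 559253*(-30101 - 1046) = 559253*(-31147) = -17419053191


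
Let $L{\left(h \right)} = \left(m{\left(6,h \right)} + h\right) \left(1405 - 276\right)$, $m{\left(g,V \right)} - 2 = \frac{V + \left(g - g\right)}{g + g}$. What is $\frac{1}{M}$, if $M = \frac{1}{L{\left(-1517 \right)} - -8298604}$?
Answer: $\frac{77345335}{12} \approx 6.4454 \cdot 10^{6}$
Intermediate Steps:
$m{\left(g,V \right)} = 2 + \frac{V}{2 g}$ ($m{\left(g,V \right)} = 2 + \frac{V + \left(g - g\right)}{g + g} = 2 + \frac{V + 0}{2 g} = 2 + V \frac{1}{2 g} = 2 + \frac{V}{2 g}$)
$L{\left(h \right)} = 2258 + \frac{14677 h}{12}$ ($L{\left(h \right)} = \left(\left(2 + \frac{h}{2 \cdot 6}\right) + h\right) \left(1405 - 276\right) = \left(\left(2 + \frac{1}{2} h \frac{1}{6}\right) + h\right) 1129 = \left(\left(2 + \frac{h}{12}\right) + h\right) 1129 = \left(2 + \frac{13 h}{12}\right) 1129 = 2258 + \frac{14677 h}{12}$)
$M = \frac{12}{77345335}$ ($M = \frac{1}{\left(2258 + \frac{14677}{12} \left(-1517\right)\right) - -8298604} = \frac{1}{\left(2258 - \frac{22265009}{12}\right) + 8298604} = \frac{1}{- \frac{22237913}{12} + 8298604} = \frac{1}{\frac{77345335}{12}} = \frac{12}{77345335} \approx 1.5515 \cdot 10^{-7}$)
$\frac{1}{M} = \frac{1}{\frac{12}{77345335}} = \frac{77345335}{12}$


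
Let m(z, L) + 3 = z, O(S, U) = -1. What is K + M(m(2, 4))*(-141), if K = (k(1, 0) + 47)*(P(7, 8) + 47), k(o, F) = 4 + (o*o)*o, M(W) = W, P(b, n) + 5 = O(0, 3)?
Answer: 2273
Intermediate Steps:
P(b, n) = -6 (P(b, n) = -5 - 1 = -6)
m(z, L) = -3 + z
k(o, F) = 4 + o³ (k(o, F) = 4 + o²*o = 4 + o³)
K = 2132 (K = ((4 + 1³) + 47)*(-6 + 47) = ((4 + 1) + 47)*41 = (5 + 47)*41 = 52*41 = 2132)
K + M(m(2, 4))*(-141) = 2132 + (-3 + 2)*(-141) = 2132 - 1*(-141) = 2132 + 141 = 2273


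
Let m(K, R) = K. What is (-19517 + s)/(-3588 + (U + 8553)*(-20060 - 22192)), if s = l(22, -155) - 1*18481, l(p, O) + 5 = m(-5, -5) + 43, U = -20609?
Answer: -12655/169795508 ≈ -7.4531e-5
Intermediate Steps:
l(p, O) = 33 (l(p, O) = -5 + (-5 + 43) = -5 + 38 = 33)
s = -18448 (s = 33 - 1*18481 = 33 - 18481 = -18448)
(-19517 + s)/(-3588 + (U + 8553)*(-20060 - 22192)) = (-19517 - 18448)/(-3588 + (-20609 + 8553)*(-20060 - 22192)) = -37965/(-3588 - 12056*(-42252)) = -37965/(-3588 + 509390112) = -37965/509386524 = -37965*1/509386524 = -12655/169795508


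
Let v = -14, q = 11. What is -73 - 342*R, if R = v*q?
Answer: 52595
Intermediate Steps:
R = -154 (R = -14*11 = -154)
-73 - 342*R = -73 - 342*(-154) = -73 + 52668 = 52595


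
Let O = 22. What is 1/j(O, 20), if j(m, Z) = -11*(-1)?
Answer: 1/11 ≈ 0.090909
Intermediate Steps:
j(m, Z) = 11
1/j(O, 20) = 1/11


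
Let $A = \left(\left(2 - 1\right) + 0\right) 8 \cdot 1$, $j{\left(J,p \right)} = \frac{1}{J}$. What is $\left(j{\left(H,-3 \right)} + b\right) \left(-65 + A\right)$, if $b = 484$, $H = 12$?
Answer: $- \frac{110371}{4} \approx -27593.0$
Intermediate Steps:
$A = 8$ ($A = \left(1 + 0\right) 8 \cdot 1 = 1 \cdot 8 \cdot 1 = 8 \cdot 1 = 8$)
$\left(j{\left(H,-3 \right)} + b\right) \left(-65 + A\right) = \left(\frac{1}{12} + 484\right) \left(-65 + 8\right) = \left(\frac{1}{12} + 484\right) \left(-57\right) = \frac{5809}{12} \left(-57\right) = - \frac{110371}{4}$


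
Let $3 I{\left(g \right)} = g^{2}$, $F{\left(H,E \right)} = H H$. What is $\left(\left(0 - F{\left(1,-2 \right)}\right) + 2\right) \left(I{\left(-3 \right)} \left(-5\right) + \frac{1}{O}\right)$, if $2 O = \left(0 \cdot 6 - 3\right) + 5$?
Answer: $-14$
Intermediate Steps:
$F{\left(H,E \right)} = H^{2}$
$O = 1$ ($O = \frac{\left(0 \cdot 6 - 3\right) + 5}{2} = \frac{\left(0 - 3\right) + 5}{2} = \frac{-3 + 5}{2} = \frac{1}{2} \cdot 2 = 1$)
$I{\left(g \right)} = \frac{g^{2}}{3}$
$\left(\left(0 - F{\left(1,-2 \right)}\right) + 2\right) \left(I{\left(-3 \right)} \left(-5\right) + \frac{1}{O}\right) = \left(\left(0 - 1^{2}\right) + 2\right) \left(\frac{\left(-3\right)^{2}}{3} \left(-5\right) + 1^{-1}\right) = \left(\left(0 - 1\right) + 2\right) \left(\frac{1}{3} \cdot 9 \left(-5\right) + 1\right) = \left(\left(0 - 1\right) + 2\right) \left(3 \left(-5\right) + 1\right) = \left(-1 + 2\right) \left(-15 + 1\right) = 1 \left(-14\right) = -14$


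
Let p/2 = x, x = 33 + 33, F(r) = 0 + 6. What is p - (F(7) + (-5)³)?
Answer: 251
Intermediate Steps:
F(r) = 6
x = 66
p = 132 (p = 2*66 = 132)
p - (F(7) + (-5)³) = 132 - (6 + (-5)³) = 132 - (6 - 125) = 132 - 1*(-119) = 132 + 119 = 251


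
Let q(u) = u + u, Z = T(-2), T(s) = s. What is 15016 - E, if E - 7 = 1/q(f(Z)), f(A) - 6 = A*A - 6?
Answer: 120071/8 ≈ 15009.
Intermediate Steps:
Z = -2
f(A) = A² (f(A) = 6 + (A*A - 6) = 6 + (A² - 6) = 6 + (-6 + A²) = A²)
q(u) = 2*u
E = 57/8 (E = 7 + 1/(2*(-2)²) = 7 + 1/(2*4) = 7 + 1/8 = 7 + ⅛ = 57/8 ≈ 7.1250)
15016 - E = 15016 - 1*57/8 = 15016 - 57/8 = 120071/8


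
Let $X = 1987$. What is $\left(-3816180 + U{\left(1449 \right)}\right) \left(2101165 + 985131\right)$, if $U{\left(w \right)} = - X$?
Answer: $-11783993539432$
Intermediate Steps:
$U{\left(w \right)} = -1987$ ($U{\left(w \right)} = \left(-1\right) 1987 = -1987$)
$\left(-3816180 + U{\left(1449 \right)}\right) \left(2101165 + 985131\right) = \left(-3816180 - 1987\right) \left(2101165 + 985131\right) = \left(-3818167\right) 3086296 = -11783993539432$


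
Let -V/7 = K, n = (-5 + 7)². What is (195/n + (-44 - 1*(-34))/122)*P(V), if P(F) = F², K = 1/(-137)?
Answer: 581875/4579636 ≈ 0.12706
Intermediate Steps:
K = -1/137 ≈ -0.0072993
n = 4 (n = 2² = 4)
V = 7/137 (V = -7*(-1/137) = 7/137 ≈ 0.051095)
(195/n + (-44 - 1*(-34))/122)*P(V) = (195/4 + (-44 - 1*(-34))/122)*(7/137)² = (195*(¼) + (-44 + 34)*(1/122))*(49/18769) = (195/4 - 10*1/122)*(49/18769) = (195/4 - 5/61)*(49/18769) = (11875/244)*(49/18769) = 581875/4579636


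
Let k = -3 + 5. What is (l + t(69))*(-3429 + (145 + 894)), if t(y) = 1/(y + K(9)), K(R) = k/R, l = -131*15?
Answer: 2925804540/623 ≈ 4.6963e+6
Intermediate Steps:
k = 2
l = -1965
K(R) = 2/R
t(y) = 1/(2/9 + y) (t(y) = 1/(y + 2/9) = 1/(2/9 + y))
(l + t(69))*(-3429 + (145 + 894)) = (-1965 + 9/(2 + 9*69))*(-3429 + (145 + 894)) = (-1965 + 9/(2 + 621))*(-3429 + 1039) = (-1965 + 9/623)*(-2390) = -1224186/623*(-2390) = 2925804540/623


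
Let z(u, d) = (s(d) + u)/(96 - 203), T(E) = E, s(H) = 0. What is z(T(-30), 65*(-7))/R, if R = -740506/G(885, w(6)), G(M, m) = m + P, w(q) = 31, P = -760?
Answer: 10935/39617071 ≈ 0.00027602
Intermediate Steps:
G(M, m) = -760 + m (G(M, m) = m - 760 = -760 + m)
z(u, d) = -u/107 (z(u, d) = (0 + u)/(96 - 203) = u/(-107) = u*(-1/107) = -u/107)
R = 740506/729 (R = -740506/(-760 + 31) = -740506/(-729) = -740506*(-1/729) = 740506/729 ≈ 1015.8)
z(T(-30), 65*(-7))/R = (-1/107*(-30))/(740506/729) = (30/107)*(729/740506) = 10935/39617071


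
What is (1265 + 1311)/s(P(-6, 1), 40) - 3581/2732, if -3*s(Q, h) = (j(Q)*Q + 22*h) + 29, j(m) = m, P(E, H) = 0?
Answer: -8122675/827796 ≈ -9.8124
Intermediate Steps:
s(Q, h) = -29/3 - 22*h/3 - Q²/3 (s(Q, h) = -((Q*Q + 22*h) + 29)/3 = -((Q² + 22*h) + 29)/3 = -(29 + Q² + 22*h)/3 = -29/3 - 22*h/3 - Q²/3)
(1265 + 1311)/s(P(-6, 1), 40) - 3581/2732 = (1265 + 1311)/(-29/3 - 22/3*40 - ⅓*0²) - 3581/2732 = 2576/(-29/3 - 880/3 - ⅓*0) - 3581*1/2732 = 2576/(-29/3 - 880/3 + 0) - 3581/2732 = 2576/(-303) - 3581/2732 = 2576*(-1/303) - 3581/2732 = -2576/303 - 3581/2732 = -8122675/827796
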